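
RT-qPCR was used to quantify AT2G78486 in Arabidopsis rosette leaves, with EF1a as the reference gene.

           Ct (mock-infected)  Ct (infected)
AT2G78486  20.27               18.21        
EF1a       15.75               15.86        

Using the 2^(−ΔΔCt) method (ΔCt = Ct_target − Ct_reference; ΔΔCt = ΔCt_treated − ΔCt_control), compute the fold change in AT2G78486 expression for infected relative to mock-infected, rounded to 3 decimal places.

ΔCt(mock-infected) = 20.270 − 15.750 = 4.520
ΔCt(infected) = 18.210 − 15.860 = 2.350
ΔΔCt = 2.350 − 4.520 = -2.170
Fold change = 2^(−(-2.170)) = 2^2.170 = 4.5002

4.500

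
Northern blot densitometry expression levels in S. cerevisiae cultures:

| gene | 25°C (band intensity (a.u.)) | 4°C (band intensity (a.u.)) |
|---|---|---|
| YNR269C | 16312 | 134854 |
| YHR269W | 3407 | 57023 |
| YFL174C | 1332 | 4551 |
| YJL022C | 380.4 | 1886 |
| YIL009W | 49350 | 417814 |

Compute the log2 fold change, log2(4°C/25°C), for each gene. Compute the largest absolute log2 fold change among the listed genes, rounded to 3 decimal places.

4.065

log2(134854/16312) = 3.047  (YNR269C)
log2(57023/3407) = 4.065  (YHR269W)
log2(4551/1332) = 1.773  (YFL174C)
log2(1886/380.4) = 2.310  (YJL022C)
log2(417814/49350) = 3.082  (YIL009W)
The largest magnitude belongs to YHR269W.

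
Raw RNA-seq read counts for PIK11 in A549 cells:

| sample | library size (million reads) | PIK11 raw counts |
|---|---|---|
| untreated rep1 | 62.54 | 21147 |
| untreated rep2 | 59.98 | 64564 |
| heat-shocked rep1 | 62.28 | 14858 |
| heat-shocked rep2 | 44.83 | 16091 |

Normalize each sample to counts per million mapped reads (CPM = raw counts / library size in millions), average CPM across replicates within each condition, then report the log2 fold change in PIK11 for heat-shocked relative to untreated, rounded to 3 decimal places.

CPM(untreated rep1) = 21147 / 62.54 = 338.1356
CPM(untreated rep2) = 64564 / 59.98 = 1076.4255
CPM(heat-shocked rep1) = 14858 / 62.28 = 238.5678
CPM(heat-shocked rep2) = 16091 / 44.83 = 358.9337
mean CPM(untreated) = 707.2805; mean CPM(heat-shocked) = 298.7508
Fold change = 298.7508 / 707.2805 = 0.42239
log2(0.42239) = -1.2433

-1.243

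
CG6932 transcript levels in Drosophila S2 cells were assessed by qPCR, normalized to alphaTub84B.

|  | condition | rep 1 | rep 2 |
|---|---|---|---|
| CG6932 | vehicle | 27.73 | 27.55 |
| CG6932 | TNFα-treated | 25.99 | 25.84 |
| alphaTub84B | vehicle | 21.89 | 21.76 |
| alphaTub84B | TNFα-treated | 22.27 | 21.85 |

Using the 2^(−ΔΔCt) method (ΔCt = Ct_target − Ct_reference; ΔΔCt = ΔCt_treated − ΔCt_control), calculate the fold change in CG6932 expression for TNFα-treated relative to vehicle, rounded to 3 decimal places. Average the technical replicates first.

Mean Ct: CG6932 vehicle 27.640; CG6932 TNFα-treated 25.915; alphaTub84B vehicle 21.825; alphaTub84B TNFα-treated 22.060
ΔCt(vehicle) = 27.640 − 21.825 = 5.815
ΔCt(TNFα-treated) = 25.915 − 22.060 = 3.855
ΔΔCt = 3.855 − 5.815 = -1.960
Fold change = 2^(−(-1.960)) = 2^1.960 = 3.8906

3.891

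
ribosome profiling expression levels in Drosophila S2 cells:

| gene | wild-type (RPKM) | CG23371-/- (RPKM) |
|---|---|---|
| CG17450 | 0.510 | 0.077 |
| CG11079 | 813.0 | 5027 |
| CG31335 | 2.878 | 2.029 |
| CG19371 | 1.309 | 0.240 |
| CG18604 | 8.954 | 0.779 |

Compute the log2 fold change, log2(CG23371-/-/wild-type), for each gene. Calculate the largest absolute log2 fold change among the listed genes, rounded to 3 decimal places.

3.523

log2(0.077/0.510) = -2.728  (CG17450)
log2(5027/813.0) = 2.628  (CG11079)
log2(2.029/2.878) = -0.504  (CG31335)
log2(0.240/1.309) = -2.447  (CG19371)
log2(0.779/8.954) = -3.523  (CG18604)
The largest magnitude belongs to CG18604.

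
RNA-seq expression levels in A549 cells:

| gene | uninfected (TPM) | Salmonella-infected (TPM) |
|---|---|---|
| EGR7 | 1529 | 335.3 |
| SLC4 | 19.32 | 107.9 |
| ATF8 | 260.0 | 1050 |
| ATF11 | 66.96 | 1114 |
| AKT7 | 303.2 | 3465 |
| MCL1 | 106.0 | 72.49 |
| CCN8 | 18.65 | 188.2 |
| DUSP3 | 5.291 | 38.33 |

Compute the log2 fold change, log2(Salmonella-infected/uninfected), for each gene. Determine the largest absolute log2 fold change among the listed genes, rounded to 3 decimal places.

log2(335.3/1529) = -2.189  (EGR7)
log2(107.9/19.32) = 2.482  (SLC4)
log2(1050/260.0) = 2.014  (ATF8)
log2(1114/66.96) = 4.056  (ATF11)
log2(3465/303.2) = 3.515  (AKT7)
log2(72.49/106.0) = -0.548  (MCL1)
log2(188.2/18.65) = 3.335  (CCN8)
log2(38.33/5.291) = 2.857  (DUSP3)
The largest magnitude belongs to ATF11.

4.056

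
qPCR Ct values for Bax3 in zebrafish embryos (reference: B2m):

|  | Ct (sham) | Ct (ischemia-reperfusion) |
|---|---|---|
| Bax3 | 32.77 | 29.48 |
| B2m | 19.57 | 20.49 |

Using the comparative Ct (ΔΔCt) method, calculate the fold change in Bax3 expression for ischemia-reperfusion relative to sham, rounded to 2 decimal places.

ΔCt(sham) = 32.770 − 19.570 = 13.200
ΔCt(ischemia-reperfusion) = 29.480 − 20.490 = 8.990
ΔΔCt = 8.990 − 13.200 = -4.210
Fold change = 2^(−(-4.210)) = 2^4.210 = 18.507

18.51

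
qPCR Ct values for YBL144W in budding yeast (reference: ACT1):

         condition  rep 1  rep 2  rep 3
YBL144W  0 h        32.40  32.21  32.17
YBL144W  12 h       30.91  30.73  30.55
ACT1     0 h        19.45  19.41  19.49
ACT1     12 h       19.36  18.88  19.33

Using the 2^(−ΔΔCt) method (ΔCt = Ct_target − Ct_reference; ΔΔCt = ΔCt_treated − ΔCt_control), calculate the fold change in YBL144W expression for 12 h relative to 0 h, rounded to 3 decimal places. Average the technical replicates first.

Mean Ct: YBL144W 0 h 32.260; YBL144W 12 h 30.730; ACT1 0 h 19.450; ACT1 12 h 19.190
ΔCt(0 h) = 32.260 − 19.450 = 12.810
ΔCt(12 h) = 30.730 − 19.190 = 11.540
ΔΔCt = 11.540 − 12.810 = -1.270
Fold change = 2^(−(-1.270)) = 2^1.270 = 2.4116

2.412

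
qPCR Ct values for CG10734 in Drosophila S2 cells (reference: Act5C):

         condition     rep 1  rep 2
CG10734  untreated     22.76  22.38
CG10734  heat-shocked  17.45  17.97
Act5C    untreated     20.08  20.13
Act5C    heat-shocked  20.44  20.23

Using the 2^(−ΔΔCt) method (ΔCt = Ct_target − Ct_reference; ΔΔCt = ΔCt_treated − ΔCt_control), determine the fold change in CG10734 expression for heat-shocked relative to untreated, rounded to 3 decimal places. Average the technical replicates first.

Mean Ct: CG10734 untreated 22.570; CG10734 heat-shocked 17.710; Act5C untreated 20.105; Act5C heat-shocked 20.335
ΔCt(untreated) = 22.570 − 20.105 = 2.465
ΔCt(heat-shocked) = 17.710 − 20.335 = -2.625
ΔΔCt = -2.625 − 2.465 = -5.090
Fold change = 2^(−(-5.090)) = 2^5.090 = 34.0598

34.060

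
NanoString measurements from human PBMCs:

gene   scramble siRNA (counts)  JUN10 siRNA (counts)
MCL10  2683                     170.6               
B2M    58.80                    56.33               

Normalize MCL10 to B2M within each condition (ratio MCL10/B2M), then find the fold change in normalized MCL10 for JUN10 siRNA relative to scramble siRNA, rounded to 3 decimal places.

MCL10/B2M (scramble siRNA) = 2683 / 58.80 = 45.629
MCL10/B2M (JUN10 siRNA) = 170.6 / 56.33 = 3.0286
Fold change = 3.0286 / 45.629 = 0.0664

0.066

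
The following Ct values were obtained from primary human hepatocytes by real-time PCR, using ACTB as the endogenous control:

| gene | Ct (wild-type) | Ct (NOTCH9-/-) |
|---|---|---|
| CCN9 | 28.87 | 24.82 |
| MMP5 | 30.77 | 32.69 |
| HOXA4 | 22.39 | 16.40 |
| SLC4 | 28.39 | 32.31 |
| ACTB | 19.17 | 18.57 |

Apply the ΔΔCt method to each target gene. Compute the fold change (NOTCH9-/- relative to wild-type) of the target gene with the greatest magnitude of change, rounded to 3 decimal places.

CCN9: ΔΔCt = (24.82−18.57) − (28.87−19.17) = 6.25 − 9.70 = -3.45; fold change = 2^3.45 = 10.928
MMP5: ΔΔCt = (32.69−18.57) − (30.77−19.17) = 14.12 − 11.60 = 2.52; fold change = 2^-2.52 = 0.174
HOXA4: ΔΔCt = (16.40−18.57) − (22.39−19.17) = -2.17 − 3.22 = -5.39; fold change = 2^5.39 = 41.933
SLC4: ΔΔCt = (32.31−18.57) − (28.39−19.17) = 13.74 − 9.22 = 4.52; fold change = 2^-4.52 = 0.044
HOXA4 has the largest |ΔΔCt| = 5.39.

41.933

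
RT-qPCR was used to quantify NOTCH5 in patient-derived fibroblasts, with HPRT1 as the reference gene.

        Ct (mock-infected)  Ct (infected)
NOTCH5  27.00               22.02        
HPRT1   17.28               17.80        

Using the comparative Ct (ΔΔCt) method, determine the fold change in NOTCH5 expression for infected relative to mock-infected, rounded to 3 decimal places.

45.255

ΔCt(mock-infected) = 27.000 − 17.280 = 9.720
ΔCt(infected) = 22.020 − 17.800 = 4.220
ΔΔCt = 4.220 − 9.720 = -5.500
Fold change = 2^(−(-5.500)) = 2^5.500 = 45.2548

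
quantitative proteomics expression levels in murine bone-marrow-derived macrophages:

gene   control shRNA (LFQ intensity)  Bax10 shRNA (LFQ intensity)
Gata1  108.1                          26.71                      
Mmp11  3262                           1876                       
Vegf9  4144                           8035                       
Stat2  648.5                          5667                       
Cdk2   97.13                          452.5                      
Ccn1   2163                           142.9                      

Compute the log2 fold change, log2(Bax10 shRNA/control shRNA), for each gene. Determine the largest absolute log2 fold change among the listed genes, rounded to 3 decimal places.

3.920

log2(26.71/108.1) = -2.017  (Gata1)
log2(1876/3262) = -0.798  (Mmp11)
log2(8035/4144) = 0.955  (Vegf9)
log2(5667/648.5) = 3.127  (Stat2)
log2(452.5/97.13) = 2.220  (Cdk2)
log2(142.9/2163) = -3.920  (Ccn1)
The largest magnitude belongs to Ccn1.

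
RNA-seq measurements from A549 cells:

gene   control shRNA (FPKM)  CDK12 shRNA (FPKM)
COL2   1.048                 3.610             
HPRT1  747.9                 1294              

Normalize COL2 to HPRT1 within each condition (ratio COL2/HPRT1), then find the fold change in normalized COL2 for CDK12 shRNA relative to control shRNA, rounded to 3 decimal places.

1.991

COL2/HPRT1 (control shRNA) = 1.048 / 747.9 = 0.0014013
COL2/HPRT1 (CDK12 shRNA) = 3.610 / 1294 = 0.0027898
Fold change = 0.0027898 / 0.0014013 = 1.9909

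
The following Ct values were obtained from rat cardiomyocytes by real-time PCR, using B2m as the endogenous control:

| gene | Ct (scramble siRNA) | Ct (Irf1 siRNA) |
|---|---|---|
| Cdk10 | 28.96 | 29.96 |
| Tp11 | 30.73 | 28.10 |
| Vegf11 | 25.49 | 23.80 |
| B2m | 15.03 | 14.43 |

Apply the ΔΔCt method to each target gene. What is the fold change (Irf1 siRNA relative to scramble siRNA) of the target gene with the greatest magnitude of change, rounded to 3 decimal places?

Cdk10: ΔΔCt = (29.96−14.43) − (28.96−15.03) = 15.53 − 13.93 = 1.60; fold change = 2^-1.60 = 0.330
Tp11: ΔΔCt = (28.10−14.43) − (30.73−15.03) = 13.67 − 15.70 = -2.03; fold change = 2^2.03 = 4.084
Vegf11: ΔΔCt = (23.80−14.43) − (25.49−15.03) = 9.37 − 10.46 = -1.09; fold change = 2^1.09 = 2.129
Tp11 has the largest |ΔΔCt| = 2.03.

4.084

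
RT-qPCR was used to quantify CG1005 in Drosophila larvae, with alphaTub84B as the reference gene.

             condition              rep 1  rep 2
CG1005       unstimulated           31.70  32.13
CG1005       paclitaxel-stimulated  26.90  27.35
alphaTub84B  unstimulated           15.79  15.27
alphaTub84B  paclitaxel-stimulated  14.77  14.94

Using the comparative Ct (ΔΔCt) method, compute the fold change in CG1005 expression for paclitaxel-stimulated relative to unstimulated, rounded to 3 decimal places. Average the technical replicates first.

17.328

Mean Ct: CG1005 unstimulated 31.915; CG1005 paclitaxel-stimulated 27.125; alphaTub84B unstimulated 15.530; alphaTub84B paclitaxel-stimulated 14.855
ΔCt(unstimulated) = 31.915 − 15.530 = 16.385
ΔCt(paclitaxel-stimulated) = 27.125 − 14.855 = 12.270
ΔΔCt = 12.270 − 16.385 = -4.115
Fold change = 2^(−(-4.115)) = 2^4.115 = 17.3276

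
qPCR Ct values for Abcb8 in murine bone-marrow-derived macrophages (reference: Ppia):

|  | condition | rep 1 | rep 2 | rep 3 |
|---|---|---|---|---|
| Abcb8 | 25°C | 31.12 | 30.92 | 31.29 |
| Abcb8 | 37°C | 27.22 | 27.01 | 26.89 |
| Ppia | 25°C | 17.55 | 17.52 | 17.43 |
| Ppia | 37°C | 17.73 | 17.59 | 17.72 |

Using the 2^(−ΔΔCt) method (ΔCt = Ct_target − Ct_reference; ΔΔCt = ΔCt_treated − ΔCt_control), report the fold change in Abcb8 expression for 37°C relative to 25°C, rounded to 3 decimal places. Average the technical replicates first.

Mean Ct: Abcb8 25°C 31.110; Abcb8 37°C 27.040; Ppia 25°C 17.500; Ppia 37°C 17.680
ΔCt(25°C) = 31.110 − 17.500 = 13.610
ΔCt(37°C) = 27.040 − 17.680 = 9.360
ΔΔCt = 9.360 − 13.610 = -4.250
Fold change = 2^(−(-4.250)) = 2^4.250 = 19.0273

19.027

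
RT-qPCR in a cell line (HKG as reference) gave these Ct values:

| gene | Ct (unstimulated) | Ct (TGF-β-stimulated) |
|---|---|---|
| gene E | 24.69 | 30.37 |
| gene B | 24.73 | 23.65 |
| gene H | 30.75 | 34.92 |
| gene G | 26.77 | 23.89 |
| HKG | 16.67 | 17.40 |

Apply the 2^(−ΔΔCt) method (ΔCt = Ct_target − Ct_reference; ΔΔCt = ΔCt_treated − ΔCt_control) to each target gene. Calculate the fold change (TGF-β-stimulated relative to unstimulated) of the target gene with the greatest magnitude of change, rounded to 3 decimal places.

0.032

gene E: ΔΔCt = (30.37−17.40) − (24.69−16.67) = 12.97 − 8.02 = 4.95; fold change = 2^-4.95 = 0.032
gene B: ΔΔCt = (23.65−17.40) − (24.73−16.67) = 6.25 − 8.06 = -1.81; fold change = 2^1.81 = 3.506
gene H: ΔΔCt = (34.92−17.40) − (30.75−16.67) = 17.52 − 14.08 = 3.44; fold change = 2^-3.44 = 0.092
gene G: ΔΔCt = (23.89−17.40) − (26.77−16.67) = 6.49 − 10.10 = -3.61; fold change = 2^3.61 = 12.210
gene E has the largest |ΔΔCt| = 4.95.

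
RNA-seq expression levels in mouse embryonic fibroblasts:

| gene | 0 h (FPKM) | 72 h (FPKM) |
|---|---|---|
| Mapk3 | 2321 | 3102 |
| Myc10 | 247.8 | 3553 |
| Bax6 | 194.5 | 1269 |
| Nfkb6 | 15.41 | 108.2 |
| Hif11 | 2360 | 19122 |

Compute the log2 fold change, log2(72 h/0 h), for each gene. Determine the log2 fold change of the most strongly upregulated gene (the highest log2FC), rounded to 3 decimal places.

3.842

log2(3102/2321) = 0.418  (Mapk3)
log2(3553/247.8) = 3.842  (Myc10)
log2(1269/194.5) = 2.706  (Bax6)
log2(108.2/15.41) = 2.812  (Nfkb6)
log2(19122/2360) = 3.018  (Hif11)
Myc10 is most strongly upregulated.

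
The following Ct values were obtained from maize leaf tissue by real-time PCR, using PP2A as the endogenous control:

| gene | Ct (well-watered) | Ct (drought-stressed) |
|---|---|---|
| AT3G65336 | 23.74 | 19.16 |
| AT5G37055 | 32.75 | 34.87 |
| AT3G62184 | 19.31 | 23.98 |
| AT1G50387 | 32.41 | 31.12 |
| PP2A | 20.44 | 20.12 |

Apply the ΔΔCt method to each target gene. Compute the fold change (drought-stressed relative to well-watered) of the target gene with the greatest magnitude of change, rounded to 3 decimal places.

0.031

AT3G65336: ΔΔCt = (19.16−20.12) − (23.74−20.44) = -0.96 − 3.30 = -4.26; fold change = 2^4.26 = 19.160
AT5G37055: ΔΔCt = (34.87−20.12) − (32.75−20.44) = 14.75 − 12.31 = 2.44; fold change = 2^-2.44 = 0.184
AT3G62184: ΔΔCt = (23.98−20.12) − (19.31−20.44) = 3.86 − (-1.13) = 4.99; fold change = 2^-4.99 = 0.031
AT1G50387: ΔΔCt = (31.12−20.12) − (32.41−20.44) = 11.00 − 11.97 = -0.97; fold change = 2^0.97 = 1.959
AT3G62184 has the largest |ΔΔCt| = 4.99.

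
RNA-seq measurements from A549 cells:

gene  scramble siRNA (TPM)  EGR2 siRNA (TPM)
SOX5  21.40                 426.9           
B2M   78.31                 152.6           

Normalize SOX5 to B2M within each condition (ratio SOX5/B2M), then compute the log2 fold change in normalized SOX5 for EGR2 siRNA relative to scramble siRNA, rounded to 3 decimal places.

SOX5/B2M (scramble siRNA) = 21.40 / 78.31 = 0.27327
SOX5/B2M (EGR2 siRNA) = 426.9 / 152.6 = 2.7975
Fold change = 2.7975 / 0.27327 = 10.2371
log2(10.2371) = 3.3557

3.356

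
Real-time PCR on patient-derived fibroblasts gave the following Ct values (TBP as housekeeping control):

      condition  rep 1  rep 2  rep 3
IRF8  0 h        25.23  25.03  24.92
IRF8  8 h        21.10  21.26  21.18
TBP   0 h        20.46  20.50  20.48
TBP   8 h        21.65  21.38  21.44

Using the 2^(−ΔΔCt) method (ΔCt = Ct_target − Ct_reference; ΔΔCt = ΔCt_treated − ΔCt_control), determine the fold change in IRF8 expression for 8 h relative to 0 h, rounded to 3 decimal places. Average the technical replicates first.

29.651

Mean Ct: IRF8 0 h 25.060; IRF8 8 h 21.180; TBP 0 h 20.480; TBP 8 h 21.490
ΔCt(0 h) = 25.060 − 20.480 = 4.580
ΔCt(8 h) = 21.180 − 21.490 = -0.310
ΔΔCt = -0.310 − 4.580 = -4.890
Fold change = 2^(−(-4.890)) = 2^4.890 = 29.6508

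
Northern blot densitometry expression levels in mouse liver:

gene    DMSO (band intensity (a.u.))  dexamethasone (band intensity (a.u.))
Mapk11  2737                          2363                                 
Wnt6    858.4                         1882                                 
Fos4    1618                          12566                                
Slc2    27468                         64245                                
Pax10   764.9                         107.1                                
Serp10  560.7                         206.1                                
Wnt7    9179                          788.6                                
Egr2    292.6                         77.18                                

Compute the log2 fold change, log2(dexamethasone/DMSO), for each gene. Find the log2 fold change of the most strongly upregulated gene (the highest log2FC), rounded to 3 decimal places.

log2(2363/2737) = -0.212  (Mapk11)
log2(1882/858.4) = 1.133  (Wnt6)
log2(12566/1618) = 2.957  (Fos4)
log2(64245/27468) = 1.226  (Slc2)
log2(107.1/764.9) = -2.836  (Pax10)
log2(206.1/560.7) = -1.444  (Serp10)
log2(788.6/9179) = -3.541  (Wnt7)
log2(77.18/292.6) = -1.923  (Egr2)
Fos4 is most strongly upregulated.

2.957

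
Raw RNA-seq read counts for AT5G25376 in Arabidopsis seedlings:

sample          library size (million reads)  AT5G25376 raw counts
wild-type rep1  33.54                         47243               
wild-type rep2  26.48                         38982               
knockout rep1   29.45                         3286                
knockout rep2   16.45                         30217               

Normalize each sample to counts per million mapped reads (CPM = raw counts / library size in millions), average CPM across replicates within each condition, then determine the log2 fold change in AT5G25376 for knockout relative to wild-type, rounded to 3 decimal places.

CPM(wild-type rep1) = 47243 / 33.54 = 1408.5569
CPM(wild-type rep2) = 38982 / 26.48 = 1472.1299
CPM(knockout rep1) = 3286 / 29.45 = 111.5789
CPM(knockout rep2) = 30217 / 16.45 = 1836.8997
mean CPM(wild-type) = 1440.3434; mean CPM(knockout) = 974.2393
Fold change = 974.2393 / 1440.3434 = 0.67639
log2(0.67639) = -0.5641

-0.564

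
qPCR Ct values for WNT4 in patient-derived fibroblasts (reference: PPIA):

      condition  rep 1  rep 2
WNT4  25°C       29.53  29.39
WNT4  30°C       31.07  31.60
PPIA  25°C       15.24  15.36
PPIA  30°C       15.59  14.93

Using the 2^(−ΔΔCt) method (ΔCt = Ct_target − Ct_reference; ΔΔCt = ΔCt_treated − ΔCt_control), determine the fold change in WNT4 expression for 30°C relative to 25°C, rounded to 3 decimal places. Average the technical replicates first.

Mean Ct: WNT4 25°C 29.460; WNT4 30°C 31.335; PPIA 25°C 15.300; PPIA 30°C 15.260
ΔCt(25°C) = 29.460 − 15.300 = 14.160
ΔCt(30°C) = 31.335 − 15.260 = 16.075
ΔΔCt = 16.075 − 14.160 = 1.915
Fold change = 2^(−1.915) = 0.2652

0.265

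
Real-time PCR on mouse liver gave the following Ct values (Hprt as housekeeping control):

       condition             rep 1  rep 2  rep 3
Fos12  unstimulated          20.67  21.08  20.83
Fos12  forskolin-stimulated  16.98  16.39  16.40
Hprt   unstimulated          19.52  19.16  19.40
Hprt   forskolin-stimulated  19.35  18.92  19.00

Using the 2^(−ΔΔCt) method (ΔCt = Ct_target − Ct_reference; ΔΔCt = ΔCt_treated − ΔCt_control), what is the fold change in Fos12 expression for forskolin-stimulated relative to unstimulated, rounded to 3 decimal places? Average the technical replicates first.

16.000

Mean Ct: Fos12 unstimulated 20.860; Fos12 forskolin-stimulated 16.590; Hprt unstimulated 19.360; Hprt forskolin-stimulated 19.090
ΔCt(unstimulated) = 20.860 − 19.360 = 1.500
ΔCt(forskolin-stimulated) = 16.590 − 19.090 = -2.500
ΔΔCt = -2.500 − 1.500 = -4.000
Fold change = 2^(−(-4.000)) = 2^4.000 = 16.0000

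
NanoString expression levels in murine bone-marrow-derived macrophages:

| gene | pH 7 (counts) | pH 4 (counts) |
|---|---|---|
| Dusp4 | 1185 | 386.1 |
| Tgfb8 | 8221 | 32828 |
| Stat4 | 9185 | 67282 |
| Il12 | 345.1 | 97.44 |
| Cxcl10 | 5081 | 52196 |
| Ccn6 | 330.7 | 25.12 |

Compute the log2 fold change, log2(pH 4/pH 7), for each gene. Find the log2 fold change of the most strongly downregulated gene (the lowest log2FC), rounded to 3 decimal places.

-3.719

log2(386.1/1185) = -1.618  (Dusp4)
log2(32828/8221) = 1.998  (Tgfb8)
log2(67282/9185) = 2.873  (Stat4)
log2(97.44/345.1) = -1.824  (Il12)
log2(52196/5081) = 3.361  (Cxcl10)
log2(25.12/330.7) = -3.719  (Ccn6)
Ccn6 is most strongly downregulated.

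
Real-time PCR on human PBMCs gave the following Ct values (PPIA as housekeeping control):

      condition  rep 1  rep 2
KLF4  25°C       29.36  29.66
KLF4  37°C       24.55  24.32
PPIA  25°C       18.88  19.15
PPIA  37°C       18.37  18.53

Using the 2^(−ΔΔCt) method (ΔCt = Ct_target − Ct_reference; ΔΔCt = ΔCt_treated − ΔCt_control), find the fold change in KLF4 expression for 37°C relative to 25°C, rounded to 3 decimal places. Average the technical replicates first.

Mean Ct: KLF4 25°C 29.510; KLF4 37°C 24.435; PPIA 25°C 19.015; PPIA 37°C 18.450
ΔCt(25°C) = 29.510 − 19.015 = 10.495
ΔCt(37°C) = 24.435 − 18.450 = 5.985
ΔΔCt = 5.985 − 10.495 = -4.510
Fold change = 2^(−(-4.510)) = 2^4.510 = 22.7848

22.785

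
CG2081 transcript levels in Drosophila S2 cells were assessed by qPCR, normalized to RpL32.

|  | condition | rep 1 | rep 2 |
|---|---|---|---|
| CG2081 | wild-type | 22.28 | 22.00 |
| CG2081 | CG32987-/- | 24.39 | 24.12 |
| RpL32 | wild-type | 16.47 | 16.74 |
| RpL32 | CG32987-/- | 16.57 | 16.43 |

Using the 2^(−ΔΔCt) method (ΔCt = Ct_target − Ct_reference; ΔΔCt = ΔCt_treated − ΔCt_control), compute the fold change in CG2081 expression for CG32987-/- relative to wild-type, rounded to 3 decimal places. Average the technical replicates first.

0.215

Mean Ct: CG2081 wild-type 22.140; CG2081 CG32987-/- 24.255; RpL32 wild-type 16.605; RpL32 CG32987-/- 16.500
ΔCt(wild-type) = 22.140 − 16.605 = 5.535
ΔCt(CG32987-/-) = 24.255 − 16.500 = 7.755
ΔΔCt = 7.755 − 5.535 = 2.220
Fold change = 2^(−2.220) = 0.2146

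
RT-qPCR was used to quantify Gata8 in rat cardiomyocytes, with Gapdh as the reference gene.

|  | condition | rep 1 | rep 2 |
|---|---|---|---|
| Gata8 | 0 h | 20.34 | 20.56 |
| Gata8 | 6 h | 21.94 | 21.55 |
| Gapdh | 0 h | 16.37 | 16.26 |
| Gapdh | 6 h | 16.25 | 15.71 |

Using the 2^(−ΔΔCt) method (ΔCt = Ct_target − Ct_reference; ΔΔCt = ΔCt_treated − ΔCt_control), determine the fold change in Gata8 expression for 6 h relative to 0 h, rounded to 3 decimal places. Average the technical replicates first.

0.323

Mean Ct: Gata8 0 h 20.450; Gata8 6 h 21.745; Gapdh 0 h 16.315; Gapdh 6 h 15.980
ΔCt(0 h) = 20.450 − 16.315 = 4.135
ΔCt(6 h) = 21.745 − 15.980 = 5.765
ΔΔCt = 5.765 − 4.135 = 1.630
Fold change = 2^(−1.630) = 0.3231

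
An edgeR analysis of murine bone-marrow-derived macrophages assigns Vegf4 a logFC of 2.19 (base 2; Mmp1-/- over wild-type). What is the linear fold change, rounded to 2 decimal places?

4.56

Fold change = 2^(2.19) = 4.563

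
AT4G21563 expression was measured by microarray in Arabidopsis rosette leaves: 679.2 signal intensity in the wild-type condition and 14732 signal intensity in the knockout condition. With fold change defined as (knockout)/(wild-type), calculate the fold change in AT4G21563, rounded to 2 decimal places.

Fold change = 14732 / 679.2 = 21.690
AT4G21563 is upregulated.

21.69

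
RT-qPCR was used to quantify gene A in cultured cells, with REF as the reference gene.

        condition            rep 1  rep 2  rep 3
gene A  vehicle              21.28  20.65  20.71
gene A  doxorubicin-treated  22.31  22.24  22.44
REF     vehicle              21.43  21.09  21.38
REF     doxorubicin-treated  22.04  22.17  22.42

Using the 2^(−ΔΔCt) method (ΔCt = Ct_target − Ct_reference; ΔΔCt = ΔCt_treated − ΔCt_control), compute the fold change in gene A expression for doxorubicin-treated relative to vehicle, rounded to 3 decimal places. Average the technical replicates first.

0.688

Mean Ct: gene A vehicle 20.880; gene A doxorubicin-treated 22.330; REF vehicle 21.300; REF doxorubicin-treated 22.210
ΔCt(vehicle) = 20.880 − 21.300 = -0.420
ΔCt(doxorubicin-treated) = 22.330 − 22.210 = 0.120
ΔΔCt = 0.120 − (-0.420) = 0.540
Fold change = 2^(−0.540) = 0.6878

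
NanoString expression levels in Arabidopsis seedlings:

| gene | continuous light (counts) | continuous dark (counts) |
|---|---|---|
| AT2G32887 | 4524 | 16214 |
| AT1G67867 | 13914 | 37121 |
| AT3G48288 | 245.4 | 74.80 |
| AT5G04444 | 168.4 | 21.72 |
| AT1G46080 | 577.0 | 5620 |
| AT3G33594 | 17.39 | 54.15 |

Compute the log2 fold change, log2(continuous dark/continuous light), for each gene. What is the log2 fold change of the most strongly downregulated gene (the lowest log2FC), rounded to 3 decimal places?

-2.955

log2(16214/4524) = 1.842  (AT2G32887)
log2(37121/13914) = 1.416  (AT1G67867)
log2(74.80/245.4) = -1.714  (AT3G48288)
log2(21.72/168.4) = -2.955  (AT5G04444)
log2(5620/577.0) = 3.284  (AT1G46080)
log2(54.15/17.39) = 1.639  (AT3G33594)
AT5G04444 is most strongly downregulated.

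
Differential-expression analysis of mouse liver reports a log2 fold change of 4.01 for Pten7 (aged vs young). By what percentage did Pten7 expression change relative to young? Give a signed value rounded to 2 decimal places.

1511.13%

Fold change = 2^(4.01) = 16.1113
Percent change = (FC − 1) × 100% = (16.1113 − 1) × 100 = 1511.13%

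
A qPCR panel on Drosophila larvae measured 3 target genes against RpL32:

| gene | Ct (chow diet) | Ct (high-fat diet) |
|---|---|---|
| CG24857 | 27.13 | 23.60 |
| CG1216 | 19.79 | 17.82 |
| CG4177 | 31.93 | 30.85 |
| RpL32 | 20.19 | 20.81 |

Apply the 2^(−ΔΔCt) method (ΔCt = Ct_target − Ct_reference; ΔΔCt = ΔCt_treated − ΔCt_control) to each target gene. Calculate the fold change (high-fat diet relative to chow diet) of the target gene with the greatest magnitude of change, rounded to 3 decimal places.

17.753

CG24857: ΔΔCt = (23.60−20.81) − (27.13−20.19) = 2.79 − 6.94 = -4.15; fold change = 2^4.15 = 17.753
CG1216: ΔΔCt = (17.82−20.81) − (19.79−20.19) = -2.99 − (-0.40) = -2.59; fold change = 2^2.59 = 6.021
CG4177: ΔΔCt = (30.85−20.81) − (31.93−20.19) = 10.04 − 11.74 = -1.70; fold change = 2^1.70 = 3.249
CG24857 has the largest |ΔΔCt| = 4.15.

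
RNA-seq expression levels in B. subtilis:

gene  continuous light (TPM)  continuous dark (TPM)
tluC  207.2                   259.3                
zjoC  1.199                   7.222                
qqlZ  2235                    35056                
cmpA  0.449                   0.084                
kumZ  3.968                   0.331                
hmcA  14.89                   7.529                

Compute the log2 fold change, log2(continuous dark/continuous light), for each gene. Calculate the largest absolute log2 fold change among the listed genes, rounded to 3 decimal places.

log2(259.3/207.2) = 0.324  (tluC)
log2(7.222/1.199) = 2.591  (zjoC)
log2(35056/2235) = 3.971  (qqlZ)
log2(0.084/0.449) = -2.418  (cmpA)
log2(0.331/3.968) = -3.584  (kumZ)
log2(7.529/14.89) = -0.984  (hmcA)
The largest magnitude belongs to qqlZ.

3.971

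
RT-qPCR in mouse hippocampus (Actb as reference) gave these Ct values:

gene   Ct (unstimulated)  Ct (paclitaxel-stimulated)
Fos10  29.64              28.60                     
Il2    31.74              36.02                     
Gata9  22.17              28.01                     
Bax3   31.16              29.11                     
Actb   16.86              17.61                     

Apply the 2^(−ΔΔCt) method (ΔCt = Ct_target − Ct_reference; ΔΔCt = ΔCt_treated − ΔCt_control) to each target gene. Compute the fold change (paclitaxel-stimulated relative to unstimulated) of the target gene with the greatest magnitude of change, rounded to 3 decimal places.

Fos10: ΔΔCt = (28.60−17.61) − (29.64−16.86) = 10.99 − 12.78 = -1.79; fold change = 2^1.79 = 3.458
Il2: ΔΔCt = (36.02−17.61) − (31.74−16.86) = 18.41 − 14.88 = 3.53; fold change = 2^-3.53 = 0.087
Gata9: ΔΔCt = (28.01−17.61) − (22.17−16.86) = 10.40 − 5.31 = 5.09; fold change = 2^-5.09 = 0.029
Bax3: ΔΔCt = (29.11−17.61) − (31.16−16.86) = 11.50 − 14.30 = -2.80; fold change = 2^2.80 = 6.964
Gata9 has the largest |ΔΔCt| = 5.09.

0.029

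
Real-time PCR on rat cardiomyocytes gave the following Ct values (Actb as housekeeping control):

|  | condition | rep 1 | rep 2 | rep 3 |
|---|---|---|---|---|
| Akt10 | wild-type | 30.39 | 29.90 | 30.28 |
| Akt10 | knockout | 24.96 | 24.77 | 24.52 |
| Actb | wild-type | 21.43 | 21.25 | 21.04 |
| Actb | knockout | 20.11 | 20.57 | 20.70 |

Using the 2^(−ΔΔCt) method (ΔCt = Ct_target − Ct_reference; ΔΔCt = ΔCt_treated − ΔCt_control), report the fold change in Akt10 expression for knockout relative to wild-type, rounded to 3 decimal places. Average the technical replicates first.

Mean Ct: Akt10 wild-type 30.190; Akt10 knockout 24.750; Actb wild-type 21.240; Actb knockout 20.460
ΔCt(wild-type) = 30.190 − 21.240 = 8.950
ΔCt(knockout) = 24.750 − 20.460 = 4.290
ΔΔCt = 4.290 − 8.950 = -4.660
Fold change = 2^(−(-4.660)) = 2^4.660 = 25.2813

25.281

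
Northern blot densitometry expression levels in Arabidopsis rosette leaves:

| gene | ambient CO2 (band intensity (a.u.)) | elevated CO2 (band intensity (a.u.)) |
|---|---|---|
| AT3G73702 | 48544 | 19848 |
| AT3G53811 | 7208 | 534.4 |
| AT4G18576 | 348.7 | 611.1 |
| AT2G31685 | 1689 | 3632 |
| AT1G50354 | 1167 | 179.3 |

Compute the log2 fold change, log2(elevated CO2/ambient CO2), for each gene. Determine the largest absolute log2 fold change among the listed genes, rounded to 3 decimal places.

log2(19848/48544) = -1.290  (AT3G73702)
log2(534.4/7208) = -3.754  (AT3G53811)
log2(611.1/348.7) = 0.809  (AT4G18576)
log2(3632/1689) = 1.105  (AT2G31685)
log2(179.3/1167) = -2.702  (AT1G50354)
The largest magnitude belongs to AT3G53811.

3.754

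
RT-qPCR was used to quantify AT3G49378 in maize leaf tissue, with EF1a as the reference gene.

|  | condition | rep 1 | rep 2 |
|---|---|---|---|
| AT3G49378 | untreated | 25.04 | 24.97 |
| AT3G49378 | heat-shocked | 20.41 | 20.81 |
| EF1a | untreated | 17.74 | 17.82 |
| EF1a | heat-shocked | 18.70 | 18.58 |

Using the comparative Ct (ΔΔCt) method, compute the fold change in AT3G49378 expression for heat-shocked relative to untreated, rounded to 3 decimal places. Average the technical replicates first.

38.187

Mean Ct: AT3G49378 untreated 25.005; AT3G49378 heat-shocked 20.610; EF1a untreated 17.780; EF1a heat-shocked 18.640
ΔCt(untreated) = 25.005 − 17.780 = 7.225
ΔCt(heat-shocked) = 20.610 − 18.640 = 1.970
ΔΔCt = 1.970 − 7.225 = -5.255
Fold change = 2^(−(-5.255)) = 2^5.255 = 38.1867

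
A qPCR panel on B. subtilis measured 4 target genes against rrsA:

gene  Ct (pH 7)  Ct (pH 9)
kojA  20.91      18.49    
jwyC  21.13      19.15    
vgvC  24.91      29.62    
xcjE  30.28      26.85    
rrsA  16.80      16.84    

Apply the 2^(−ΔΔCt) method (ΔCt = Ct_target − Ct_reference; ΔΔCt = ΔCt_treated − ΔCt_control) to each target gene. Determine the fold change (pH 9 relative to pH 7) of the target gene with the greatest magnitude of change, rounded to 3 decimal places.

kojA: ΔΔCt = (18.49−16.84) − (20.91−16.80) = 1.65 − 4.11 = -2.46; fold change = 2^2.46 = 5.502
jwyC: ΔΔCt = (19.15−16.84) − (21.13−16.80) = 2.31 − 4.33 = -2.02; fold change = 2^2.02 = 4.056
vgvC: ΔΔCt = (29.62−16.84) − (24.91−16.80) = 12.78 − 8.11 = 4.67; fold change = 2^-4.67 = 0.039
xcjE: ΔΔCt = (26.85−16.84) − (30.28−16.80) = 10.01 − 13.48 = -3.47; fold change = 2^3.47 = 11.081
vgvC has the largest |ΔΔCt| = 4.67.

0.039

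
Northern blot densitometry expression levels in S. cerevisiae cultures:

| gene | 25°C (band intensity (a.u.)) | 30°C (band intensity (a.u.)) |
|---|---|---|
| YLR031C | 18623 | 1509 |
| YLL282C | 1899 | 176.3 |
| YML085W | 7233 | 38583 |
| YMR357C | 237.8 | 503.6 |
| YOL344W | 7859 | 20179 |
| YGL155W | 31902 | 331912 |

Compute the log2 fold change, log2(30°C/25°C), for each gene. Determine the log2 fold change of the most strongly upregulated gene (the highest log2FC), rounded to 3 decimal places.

3.379

log2(1509/18623) = -3.625  (YLR031C)
log2(176.3/1899) = -3.429  (YLL282C)
log2(38583/7233) = 2.415  (YML085W)
log2(503.6/237.8) = 1.083  (YMR357C)
log2(20179/7859) = 1.360  (YOL344W)
log2(331912/31902) = 3.379  (YGL155W)
YGL155W is most strongly upregulated.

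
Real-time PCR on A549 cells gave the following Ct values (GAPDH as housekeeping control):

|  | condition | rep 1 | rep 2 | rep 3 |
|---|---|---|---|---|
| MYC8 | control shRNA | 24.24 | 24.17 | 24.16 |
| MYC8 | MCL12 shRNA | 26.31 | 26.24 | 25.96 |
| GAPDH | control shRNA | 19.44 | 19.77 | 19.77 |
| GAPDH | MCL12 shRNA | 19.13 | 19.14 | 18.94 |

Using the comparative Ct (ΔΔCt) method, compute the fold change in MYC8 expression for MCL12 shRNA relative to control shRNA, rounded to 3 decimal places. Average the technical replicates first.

0.168

Mean Ct: MYC8 control shRNA 24.190; MYC8 MCL12 shRNA 26.170; GAPDH control shRNA 19.660; GAPDH MCL12 shRNA 19.070
ΔCt(control shRNA) = 24.190 − 19.660 = 4.530
ΔCt(MCL12 shRNA) = 26.170 − 19.070 = 7.100
ΔΔCt = 7.100 − 4.530 = 2.570
Fold change = 2^(−2.570) = 0.1684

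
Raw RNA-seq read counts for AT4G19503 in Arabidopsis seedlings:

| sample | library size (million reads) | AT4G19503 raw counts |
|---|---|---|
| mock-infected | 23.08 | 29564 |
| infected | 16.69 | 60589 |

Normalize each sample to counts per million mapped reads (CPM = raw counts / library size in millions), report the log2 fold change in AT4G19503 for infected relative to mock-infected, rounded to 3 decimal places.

CPM(mock-infected) = 29564 / 23.08 = 1280.9359
CPM(infected) = 60589 / 16.69 = 3630.2576
Fold change = 3630.2576 / 1280.9359 = 2.83407
log2(2.83407) = 1.5029

1.503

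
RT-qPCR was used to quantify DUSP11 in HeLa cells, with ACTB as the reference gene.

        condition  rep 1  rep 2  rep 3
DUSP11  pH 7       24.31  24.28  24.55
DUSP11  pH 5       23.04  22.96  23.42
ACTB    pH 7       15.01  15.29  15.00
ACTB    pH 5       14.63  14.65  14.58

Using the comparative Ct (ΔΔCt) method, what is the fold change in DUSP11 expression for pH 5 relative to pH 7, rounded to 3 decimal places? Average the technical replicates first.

Mean Ct: DUSP11 pH 7 24.380; DUSP11 pH 5 23.140; ACTB pH 7 15.100; ACTB pH 5 14.620
ΔCt(pH 7) = 24.380 − 15.100 = 9.280
ΔCt(pH 5) = 23.140 − 14.620 = 8.520
ΔΔCt = 8.520 − 9.280 = -0.760
Fold change = 2^(−(-0.760)) = 2^0.760 = 1.6935

1.693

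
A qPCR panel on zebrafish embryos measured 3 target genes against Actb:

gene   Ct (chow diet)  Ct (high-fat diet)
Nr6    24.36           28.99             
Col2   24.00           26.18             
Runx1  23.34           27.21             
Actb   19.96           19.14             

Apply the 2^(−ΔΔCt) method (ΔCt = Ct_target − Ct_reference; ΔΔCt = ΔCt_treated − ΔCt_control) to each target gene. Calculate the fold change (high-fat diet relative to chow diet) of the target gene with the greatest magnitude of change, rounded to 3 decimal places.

Nr6: ΔΔCt = (28.99−19.14) − (24.36−19.96) = 9.85 − 4.40 = 5.45; fold change = 2^-5.45 = 0.023
Col2: ΔΔCt = (26.18−19.14) − (24.00−19.96) = 7.04 − 4.04 = 3.00; fold change = 2^-3.00 = 0.125
Runx1: ΔΔCt = (27.21−19.14) − (23.34−19.96) = 8.07 − 3.38 = 4.69; fold change = 2^-4.69 = 0.039
Nr6 has the largest |ΔΔCt| = 5.45.

0.023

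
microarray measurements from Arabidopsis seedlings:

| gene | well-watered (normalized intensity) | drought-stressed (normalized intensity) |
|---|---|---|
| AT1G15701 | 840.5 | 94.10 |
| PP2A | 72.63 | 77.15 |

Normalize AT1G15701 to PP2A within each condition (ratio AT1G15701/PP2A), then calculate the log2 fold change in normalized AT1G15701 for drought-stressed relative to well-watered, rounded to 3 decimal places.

AT1G15701/PP2A (well-watered) = 840.5 / 72.63 = 11.572
AT1G15701/PP2A (drought-stressed) = 94.10 / 77.15 = 1.2197
Fold change = 1.2197 / 11.572 = 0.1054
log2(0.1054) = -3.2461

-3.246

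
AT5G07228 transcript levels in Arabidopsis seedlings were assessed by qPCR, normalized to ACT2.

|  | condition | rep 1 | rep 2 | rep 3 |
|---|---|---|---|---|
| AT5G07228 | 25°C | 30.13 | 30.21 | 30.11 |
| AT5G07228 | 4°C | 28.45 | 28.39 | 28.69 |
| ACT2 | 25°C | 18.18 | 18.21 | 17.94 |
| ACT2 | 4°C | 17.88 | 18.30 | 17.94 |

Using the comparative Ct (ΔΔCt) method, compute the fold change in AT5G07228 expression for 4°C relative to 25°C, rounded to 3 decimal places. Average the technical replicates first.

2.969

Mean Ct: AT5G07228 25°C 30.150; AT5G07228 4°C 28.510; ACT2 25°C 18.110; ACT2 4°C 18.040
ΔCt(25°C) = 30.150 − 18.110 = 12.040
ΔCt(4°C) = 28.510 − 18.040 = 10.470
ΔΔCt = 10.470 − 12.040 = -1.570
Fold change = 2^(−(-1.570)) = 2^1.570 = 2.9690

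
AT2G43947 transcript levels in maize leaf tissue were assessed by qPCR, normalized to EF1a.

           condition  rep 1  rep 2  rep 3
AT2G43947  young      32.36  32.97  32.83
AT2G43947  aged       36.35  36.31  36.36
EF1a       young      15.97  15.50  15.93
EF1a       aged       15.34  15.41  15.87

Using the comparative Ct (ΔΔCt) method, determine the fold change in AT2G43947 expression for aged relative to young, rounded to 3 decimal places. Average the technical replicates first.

0.068

Mean Ct: AT2G43947 young 32.720; AT2G43947 aged 36.340; EF1a young 15.800; EF1a aged 15.540
ΔCt(young) = 32.720 − 15.800 = 16.920
ΔCt(aged) = 36.340 − 15.540 = 20.800
ΔΔCt = 20.800 − 16.920 = 3.880
Fold change = 2^(−3.880) = 0.0679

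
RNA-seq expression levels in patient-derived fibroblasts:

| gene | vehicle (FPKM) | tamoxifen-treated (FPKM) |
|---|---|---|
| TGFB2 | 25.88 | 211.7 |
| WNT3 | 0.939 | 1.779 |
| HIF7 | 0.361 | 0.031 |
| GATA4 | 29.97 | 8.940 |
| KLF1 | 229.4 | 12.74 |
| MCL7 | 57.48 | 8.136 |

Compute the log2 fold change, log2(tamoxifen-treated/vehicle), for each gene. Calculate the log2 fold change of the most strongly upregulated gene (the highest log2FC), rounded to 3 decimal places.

3.032

log2(211.7/25.88) = 3.032  (TGFB2)
log2(1.779/0.939) = 0.922  (WNT3)
log2(0.031/0.361) = -3.542  (HIF7)
log2(8.940/29.97) = -1.745  (GATA4)
log2(12.74/229.4) = -4.170  (KLF1)
log2(8.136/57.48) = -2.821  (MCL7)
TGFB2 is most strongly upregulated.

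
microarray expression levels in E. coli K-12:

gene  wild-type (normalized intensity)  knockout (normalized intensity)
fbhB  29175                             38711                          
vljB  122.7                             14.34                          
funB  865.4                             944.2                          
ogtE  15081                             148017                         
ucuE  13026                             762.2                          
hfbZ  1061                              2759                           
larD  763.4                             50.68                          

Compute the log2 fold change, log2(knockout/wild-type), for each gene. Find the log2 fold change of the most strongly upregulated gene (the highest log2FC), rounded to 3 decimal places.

log2(38711/29175) = 0.408  (fbhB)
log2(14.34/122.7) = -3.097  (vljB)
log2(944.2/865.4) = 0.126  (funB)
log2(148017/15081) = 3.295  (ogtE)
log2(762.2/13026) = -4.095  (ucuE)
log2(2759/1061) = 1.379  (hfbZ)
log2(50.68/763.4) = -3.913  (larD)
ogtE is most strongly upregulated.

3.295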